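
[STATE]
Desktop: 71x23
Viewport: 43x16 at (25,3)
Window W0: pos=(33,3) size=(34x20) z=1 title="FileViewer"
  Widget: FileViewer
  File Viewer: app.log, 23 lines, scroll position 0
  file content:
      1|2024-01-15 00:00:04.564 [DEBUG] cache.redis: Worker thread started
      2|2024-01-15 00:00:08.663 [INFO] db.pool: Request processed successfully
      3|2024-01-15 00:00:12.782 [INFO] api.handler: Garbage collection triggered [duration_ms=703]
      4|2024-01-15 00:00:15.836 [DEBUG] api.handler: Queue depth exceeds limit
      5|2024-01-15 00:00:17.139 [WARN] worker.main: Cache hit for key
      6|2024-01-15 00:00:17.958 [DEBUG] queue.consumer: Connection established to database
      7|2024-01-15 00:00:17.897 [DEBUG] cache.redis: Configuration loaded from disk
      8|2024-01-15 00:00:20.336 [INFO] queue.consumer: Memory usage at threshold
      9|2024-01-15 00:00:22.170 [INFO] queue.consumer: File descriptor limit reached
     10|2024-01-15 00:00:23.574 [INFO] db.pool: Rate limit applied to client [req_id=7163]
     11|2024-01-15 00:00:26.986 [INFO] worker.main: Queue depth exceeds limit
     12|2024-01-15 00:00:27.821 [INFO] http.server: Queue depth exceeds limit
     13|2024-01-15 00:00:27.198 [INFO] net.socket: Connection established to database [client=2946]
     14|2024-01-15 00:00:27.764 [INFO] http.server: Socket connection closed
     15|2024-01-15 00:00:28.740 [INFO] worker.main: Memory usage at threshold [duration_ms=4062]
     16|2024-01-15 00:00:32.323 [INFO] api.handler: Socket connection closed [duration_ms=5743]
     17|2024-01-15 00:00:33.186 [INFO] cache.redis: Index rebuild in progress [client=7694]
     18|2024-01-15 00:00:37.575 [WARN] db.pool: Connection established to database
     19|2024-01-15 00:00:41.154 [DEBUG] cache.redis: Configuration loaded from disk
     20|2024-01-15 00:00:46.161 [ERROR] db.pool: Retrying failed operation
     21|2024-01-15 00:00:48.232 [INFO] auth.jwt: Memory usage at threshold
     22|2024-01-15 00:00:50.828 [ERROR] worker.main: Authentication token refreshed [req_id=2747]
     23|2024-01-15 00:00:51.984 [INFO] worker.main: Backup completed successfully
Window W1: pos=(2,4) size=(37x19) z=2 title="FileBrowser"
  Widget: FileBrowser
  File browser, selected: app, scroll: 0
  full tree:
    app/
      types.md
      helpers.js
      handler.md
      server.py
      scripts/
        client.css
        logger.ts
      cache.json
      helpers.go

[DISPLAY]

        ┏━━━━━━━━━━━━━━━━━━━━━━━━━━━━━━━━┓ 
━━━━━━━━━━━━━┓Viewer                     ┃ 
             ┃───────────────────────────┨ 
─────────────┨01-15 00:00:04.564 [DEBUG]▲┃ 
             ┃01-15 00:00:08.663 [INFO] █┃ 
             ┃01-15 00:00:12.782 [INFO] ░┃ 
             ┃01-15 00:00:15.836 [DEBUG]░┃ 
             ┃01-15 00:00:17.139 [WARN] ░┃ 
             ┃01-15 00:00:17.958 [DEBUG]░┃ 
             ┃01-15 00:00:17.897 [DEBUG]░┃ 
             ┃01-15 00:00:20.336 [INFO] ░┃ 
             ┃01-15 00:00:22.170 [INFO] ░┃ 
             ┃01-15 00:00:23.574 [INFO] ░┃ 
             ┃01-15 00:00:26.986 [INFO] ░┃ 
             ┃01-15 00:00:27.821 [INFO] ░┃ 
             ┃01-15 00:00:27.198 [INFO] ░┃ 


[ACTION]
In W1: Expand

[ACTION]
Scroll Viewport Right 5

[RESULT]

     ┏━━━━━━━━━━━━━━━━━━━━━━━━━━━━━━━━┓    
━━━━━━━━━━┓Viewer                     ┃    
          ┃───────────────────────────┨    
──────────┨01-15 00:00:04.564 [DEBUG]▲┃    
          ┃01-15 00:00:08.663 [INFO] █┃    
          ┃01-15 00:00:12.782 [INFO] ░┃    
          ┃01-15 00:00:15.836 [DEBUG]░┃    
          ┃01-15 00:00:17.139 [WARN] ░┃    
          ┃01-15 00:00:17.958 [DEBUG]░┃    
          ┃01-15 00:00:17.897 [DEBUG]░┃    
          ┃01-15 00:00:20.336 [INFO] ░┃    
          ┃01-15 00:00:22.170 [INFO] ░┃    
          ┃01-15 00:00:23.574 [INFO] ░┃    
          ┃01-15 00:00:26.986 [INFO] ░┃    
          ┃01-15 00:00:27.821 [INFO] ░┃    
          ┃01-15 00:00:27.198 [INFO] ░┃    


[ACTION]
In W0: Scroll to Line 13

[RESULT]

     ┏━━━━━━━━━━━━━━━━━━━━━━━━━━━━━━━━┓    
━━━━━━━━━━┓Viewer                     ┃    
          ┃───────────────────────────┨    
──────────┨01-15 00:00:20.336 [INFO] ▲┃    
          ┃01-15 00:00:22.170 [INFO] ░┃    
          ┃01-15 00:00:23.574 [INFO] ░┃    
          ┃01-15 00:00:26.986 [INFO] ░┃    
          ┃01-15 00:00:27.821 [INFO] ░┃    
          ┃01-15 00:00:27.198 [INFO] ░┃    
          ┃01-15 00:00:27.764 [INFO] ░┃    
          ┃01-15 00:00:28.740 [INFO] ░┃    
          ┃01-15 00:00:32.323 [INFO] ░┃    
          ┃01-15 00:00:33.186 [INFO] ░┃    
          ┃01-15 00:00:37.575 [WARN] ░┃    
          ┃01-15 00:00:41.154 [DEBUG]░┃    
          ┃01-15 00:00:46.161 [ERROR]░┃    


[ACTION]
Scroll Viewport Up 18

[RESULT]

                                           
                                           
                                           
     ┏━━━━━━━━━━━━━━━━━━━━━━━━━━━━━━━━┓    
━━━━━━━━━━┓Viewer                     ┃    
          ┃───────────────────────────┨    
──────────┨01-15 00:00:20.336 [INFO] ▲┃    
          ┃01-15 00:00:22.170 [INFO] ░┃    
          ┃01-15 00:00:23.574 [INFO] ░┃    
          ┃01-15 00:00:26.986 [INFO] ░┃    
          ┃01-15 00:00:27.821 [INFO] ░┃    
          ┃01-15 00:00:27.198 [INFO] ░┃    
          ┃01-15 00:00:27.764 [INFO] ░┃    
          ┃01-15 00:00:28.740 [INFO] ░┃    
          ┃01-15 00:00:32.323 [INFO] ░┃    
          ┃01-15 00:00:33.186 [INFO] ░┃    


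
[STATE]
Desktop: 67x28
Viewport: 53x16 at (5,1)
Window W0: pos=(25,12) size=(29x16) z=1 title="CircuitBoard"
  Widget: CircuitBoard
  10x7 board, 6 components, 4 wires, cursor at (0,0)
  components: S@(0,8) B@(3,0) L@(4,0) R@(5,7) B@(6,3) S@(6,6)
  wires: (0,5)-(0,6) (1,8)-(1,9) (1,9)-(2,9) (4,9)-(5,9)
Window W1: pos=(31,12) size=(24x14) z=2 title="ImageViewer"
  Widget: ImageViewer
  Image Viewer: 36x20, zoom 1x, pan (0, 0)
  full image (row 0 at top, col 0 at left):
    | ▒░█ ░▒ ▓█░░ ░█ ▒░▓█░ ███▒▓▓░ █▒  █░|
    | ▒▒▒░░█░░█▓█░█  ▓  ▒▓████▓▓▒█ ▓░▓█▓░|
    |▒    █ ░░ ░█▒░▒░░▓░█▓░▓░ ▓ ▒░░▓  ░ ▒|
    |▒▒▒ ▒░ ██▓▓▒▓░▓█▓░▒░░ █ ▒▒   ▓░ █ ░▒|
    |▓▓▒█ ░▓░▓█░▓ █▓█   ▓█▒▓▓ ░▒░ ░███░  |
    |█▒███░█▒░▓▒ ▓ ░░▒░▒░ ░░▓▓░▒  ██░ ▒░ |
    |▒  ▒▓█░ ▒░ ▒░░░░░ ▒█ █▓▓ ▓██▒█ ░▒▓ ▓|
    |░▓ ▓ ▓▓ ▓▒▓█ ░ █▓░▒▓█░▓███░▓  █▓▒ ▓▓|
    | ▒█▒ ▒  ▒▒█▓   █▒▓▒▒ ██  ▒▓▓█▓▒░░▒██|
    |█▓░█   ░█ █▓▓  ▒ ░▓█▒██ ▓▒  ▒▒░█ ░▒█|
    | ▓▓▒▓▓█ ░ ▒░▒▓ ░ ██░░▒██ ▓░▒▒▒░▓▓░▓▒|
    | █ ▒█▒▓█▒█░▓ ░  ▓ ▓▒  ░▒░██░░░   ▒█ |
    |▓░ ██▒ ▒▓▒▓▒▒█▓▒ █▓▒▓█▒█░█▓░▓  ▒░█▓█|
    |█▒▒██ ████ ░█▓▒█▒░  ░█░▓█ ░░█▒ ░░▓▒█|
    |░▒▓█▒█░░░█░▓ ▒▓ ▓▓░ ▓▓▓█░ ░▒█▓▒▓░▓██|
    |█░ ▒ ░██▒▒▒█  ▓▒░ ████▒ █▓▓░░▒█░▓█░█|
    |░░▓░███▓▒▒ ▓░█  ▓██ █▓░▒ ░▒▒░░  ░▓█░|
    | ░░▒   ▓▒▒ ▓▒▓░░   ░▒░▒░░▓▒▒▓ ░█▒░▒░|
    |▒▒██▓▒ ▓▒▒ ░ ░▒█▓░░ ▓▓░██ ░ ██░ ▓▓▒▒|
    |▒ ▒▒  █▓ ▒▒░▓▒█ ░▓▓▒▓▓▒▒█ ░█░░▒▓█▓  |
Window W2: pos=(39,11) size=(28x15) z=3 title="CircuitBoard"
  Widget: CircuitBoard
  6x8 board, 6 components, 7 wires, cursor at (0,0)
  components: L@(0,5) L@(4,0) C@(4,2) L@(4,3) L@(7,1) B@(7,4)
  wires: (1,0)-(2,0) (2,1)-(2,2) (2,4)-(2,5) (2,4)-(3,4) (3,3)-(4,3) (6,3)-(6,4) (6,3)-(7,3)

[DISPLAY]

                                                     
                                                     
                                                     
                                                     
                                                     
                                                     
                                                     
                                                     
                                                     
                                                     
                                  ┏━━━━━━━━━━━━━━━━━━
                    ┏━━━━━┏━━━━━━━┃ CircuitBoard     
                    ┃ Circ┃ ImageV┠──────────────────
                    ┠─────┠───────┃   0 1 2 3 4 5    
                    ┃   0 ┃ ▒░█ ░▒┃0  [.]            
                    ┃0  [.┃ ▒▒▒░░█┃                  


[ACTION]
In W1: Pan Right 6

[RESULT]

                                                     
                                                     
                                                     
                                                     
                                                     
                                                     
                                                     
                                                     
                                                     
                                                     
                                  ┏━━━━━━━━━━━━━━━━━━
                    ┏━━━━━┏━━━━━━━┃ CircuitBoard     
                    ┃ Circ┃ ImageV┠──────────────────
                    ┠─────┠───────┃   0 1 2 3 4 5    
                    ┃   0 ┃▒ ▓█░░ ┃0  [.]            
                    ┃0  [.┃█░░█▓█░┃                  


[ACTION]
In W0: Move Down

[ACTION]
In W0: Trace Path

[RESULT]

                                                     
                                                     
                                                     
                                                     
                                                     
                                                     
                                                     
                                                     
                                                     
                                                     
                                  ┏━━━━━━━━━━━━━━━━━━
                    ┏━━━━━┏━━━━━━━┃ CircuitBoard     
                    ┃ Circ┃ ImageV┠──────────────────
                    ┠─────┠───────┃   0 1 2 3 4 5    
                    ┃   0 ┃▒ ▓█░░ ┃0  [.]            
                    ┃0    ┃█░░█▓█░┃                  


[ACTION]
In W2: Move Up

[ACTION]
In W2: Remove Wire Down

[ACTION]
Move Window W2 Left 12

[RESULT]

                                                     
                                                     
                                                     
                                                     
                                                     
                                                     
                                                     
                                                     
                                                     
                                                     
                      ┏━━━━━━━━━━━━━━━━━━━━━━━━━━┓   
                    ┏━┃ CircuitBoard             ┃   
                    ┃ ┠──────────────────────────┨   
                    ┠─┃   0 1 2 3 4 5            ┃   
                    ┃ ┃0  [.]                  L ┃   
                    ┃0┃                          ┃   


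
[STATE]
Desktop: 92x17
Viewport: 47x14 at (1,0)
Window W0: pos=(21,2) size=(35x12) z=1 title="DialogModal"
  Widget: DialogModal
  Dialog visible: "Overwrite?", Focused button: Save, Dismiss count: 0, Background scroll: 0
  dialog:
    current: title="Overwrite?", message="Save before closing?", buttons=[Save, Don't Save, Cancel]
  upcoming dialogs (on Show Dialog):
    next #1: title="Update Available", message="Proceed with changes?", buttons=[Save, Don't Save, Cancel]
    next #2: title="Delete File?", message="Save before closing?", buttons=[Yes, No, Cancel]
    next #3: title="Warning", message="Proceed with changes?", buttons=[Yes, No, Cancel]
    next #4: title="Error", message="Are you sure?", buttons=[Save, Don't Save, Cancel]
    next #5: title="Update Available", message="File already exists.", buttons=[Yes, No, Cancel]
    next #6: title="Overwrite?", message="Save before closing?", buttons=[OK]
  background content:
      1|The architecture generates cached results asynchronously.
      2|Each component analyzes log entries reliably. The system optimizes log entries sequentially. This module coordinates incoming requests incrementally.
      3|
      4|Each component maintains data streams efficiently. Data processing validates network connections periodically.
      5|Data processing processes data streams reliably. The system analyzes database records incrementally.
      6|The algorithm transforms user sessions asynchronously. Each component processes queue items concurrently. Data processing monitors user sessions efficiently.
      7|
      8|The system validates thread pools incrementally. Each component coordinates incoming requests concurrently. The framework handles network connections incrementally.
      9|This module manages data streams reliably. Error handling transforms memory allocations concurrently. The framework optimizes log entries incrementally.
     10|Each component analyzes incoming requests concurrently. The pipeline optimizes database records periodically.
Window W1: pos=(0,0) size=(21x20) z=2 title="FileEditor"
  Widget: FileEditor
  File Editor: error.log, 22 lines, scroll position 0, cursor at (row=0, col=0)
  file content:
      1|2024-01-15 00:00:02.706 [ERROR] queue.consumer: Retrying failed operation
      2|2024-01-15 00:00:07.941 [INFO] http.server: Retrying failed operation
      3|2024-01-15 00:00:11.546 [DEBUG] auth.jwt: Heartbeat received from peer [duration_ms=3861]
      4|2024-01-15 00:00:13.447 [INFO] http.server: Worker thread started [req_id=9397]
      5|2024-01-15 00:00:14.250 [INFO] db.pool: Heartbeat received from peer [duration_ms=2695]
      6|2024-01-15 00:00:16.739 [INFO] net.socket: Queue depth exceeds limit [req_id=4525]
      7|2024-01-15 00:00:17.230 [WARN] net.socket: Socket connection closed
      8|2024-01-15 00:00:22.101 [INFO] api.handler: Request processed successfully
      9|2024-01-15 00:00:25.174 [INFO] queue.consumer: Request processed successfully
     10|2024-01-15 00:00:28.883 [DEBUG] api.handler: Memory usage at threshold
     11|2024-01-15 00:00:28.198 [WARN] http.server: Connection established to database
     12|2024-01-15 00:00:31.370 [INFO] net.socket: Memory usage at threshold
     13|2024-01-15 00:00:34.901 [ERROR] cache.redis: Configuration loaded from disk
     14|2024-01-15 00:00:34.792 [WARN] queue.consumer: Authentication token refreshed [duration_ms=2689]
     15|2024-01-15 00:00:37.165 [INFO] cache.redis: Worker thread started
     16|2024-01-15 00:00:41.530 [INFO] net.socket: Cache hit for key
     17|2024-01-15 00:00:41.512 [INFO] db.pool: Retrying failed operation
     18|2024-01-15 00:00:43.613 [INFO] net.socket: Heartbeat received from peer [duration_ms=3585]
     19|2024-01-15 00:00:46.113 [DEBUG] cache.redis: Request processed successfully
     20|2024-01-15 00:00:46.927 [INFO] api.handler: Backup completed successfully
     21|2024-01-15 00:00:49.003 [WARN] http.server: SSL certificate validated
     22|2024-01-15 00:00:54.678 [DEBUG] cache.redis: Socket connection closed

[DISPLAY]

━━━━━━━━━━━━━━━━━━━┓                           
 FileEditor        ┃                           
───────────────────┨┏━━━━━━━━━━━━━━━━━━━━━━━━━━
█024-01-15 00:00:0▲┃┃ DialogModal              
2024-01-15 00:00:0█┃┠──────────────────────────
2024-01-15 00:00:1░┃┃The architecture generates
2024-01-15 00:00:1░┃┃Ea┌───────────────────────
2024-01-15 00:00:1░┃┃  │         Overwrite?    
2024-01-15 00:00:1░┃┃Ea│    Save before closing
2024-01-15 00:00:1░┃┃Da│[Save]  Don't Save   Ca
2024-01-15 00:00:2░┃┃Th└───────────────────────
2024-01-15 00:00:2░┃┃                          
2024-01-15 00:00:2░┃┃The system validates threa
2024-01-15 00:00:2░┃┗━━━━━━━━━━━━━━━━━━━━━━━━━━


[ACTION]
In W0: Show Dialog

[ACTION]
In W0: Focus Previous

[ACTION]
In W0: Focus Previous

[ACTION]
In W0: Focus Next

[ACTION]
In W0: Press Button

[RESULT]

━━━━━━━━━━━━━━━━━━━┓                           
 FileEditor        ┃                           
───────────────────┨┏━━━━━━━━━━━━━━━━━━━━━━━━━━
█024-01-15 00:00:0▲┃┃ DialogModal              
2024-01-15 00:00:0█┃┠──────────────────────────
2024-01-15 00:00:1░┃┃The architecture generates
2024-01-15 00:00:1░┃┃Each component analyzes lo
2024-01-15 00:00:1░┃┃                          
2024-01-15 00:00:1░┃┃Each component maintains d
2024-01-15 00:00:1░┃┃Data processing processes 
2024-01-15 00:00:2░┃┃The algorithm transforms u
2024-01-15 00:00:2░┃┃                          
2024-01-15 00:00:2░┃┃The system validates threa
2024-01-15 00:00:2░┃┗━━━━━━━━━━━━━━━━━━━━━━━━━━


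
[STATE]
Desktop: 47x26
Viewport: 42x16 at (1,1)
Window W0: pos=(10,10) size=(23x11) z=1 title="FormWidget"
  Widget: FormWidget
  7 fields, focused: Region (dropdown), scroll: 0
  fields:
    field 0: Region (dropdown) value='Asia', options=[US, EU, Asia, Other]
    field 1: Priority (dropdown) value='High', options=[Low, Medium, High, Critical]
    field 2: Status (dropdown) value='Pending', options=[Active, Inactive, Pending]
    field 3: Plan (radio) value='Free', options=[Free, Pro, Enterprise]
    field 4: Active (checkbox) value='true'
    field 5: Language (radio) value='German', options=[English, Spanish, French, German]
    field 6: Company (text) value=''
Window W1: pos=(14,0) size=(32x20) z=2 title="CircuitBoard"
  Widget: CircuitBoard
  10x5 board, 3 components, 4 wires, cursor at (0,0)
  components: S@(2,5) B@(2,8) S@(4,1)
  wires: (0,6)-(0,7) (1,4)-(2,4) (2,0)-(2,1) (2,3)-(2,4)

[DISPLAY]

             ┃ CircuitBoard               
             ┠────────────────────────────
             ┃   0 1 2 3 4 5 6 7 8 9      
             ┃0  [.]                      
             ┃                            
             ┃1                   ·       
             ┃                    │       
             ┃2   · ─ ·       · ─ ·   S   
             ┃                            
         ┏━━━┃3                           
         ┃ Fo┃                            
         ┠───┃4       S                   
         ┃> R┃Cursor: (0,0)               
         ┃  P┃                            
         ┃  S┃                            
         ┃  P┃                            


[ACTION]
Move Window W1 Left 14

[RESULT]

 CircuitBoard                 ┃           
──────────────────────────────┨           
   0 1 2 3 4 5 6 7 8 9        ┃           
0  [.]                      · ┃           
                              ┃           
1                   ·         ┃           
                    │         ┃           
2   · ─ ·       · ─ ·   S     ┃           
                              ┃           
3                             ┃┓          
                              ┃┃          
4       S                     ┃┨          
Cursor: (0,0)                 ┃┃          
                              ┃┃          
                              ┃┃          
                              ┃┃          


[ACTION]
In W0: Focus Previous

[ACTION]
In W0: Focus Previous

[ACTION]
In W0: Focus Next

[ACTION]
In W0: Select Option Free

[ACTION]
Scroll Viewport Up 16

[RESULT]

━━━━━━━━━━━━━━━━━━━━━━━━━━━━━━┓           
 CircuitBoard                 ┃           
──────────────────────────────┨           
   0 1 2 3 4 5 6 7 8 9        ┃           
0  [.]                      · ┃           
                              ┃           
1                   ·         ┃           
                    │         ┃           
2   · ─ ·       · ─ ·   S     ┃           
                              ┃           
3                             ┃┓          
                              ┃┃          
4       S                     ┃┨          
Cursor: (0,0)                 ┃┃          
                              ┃┃          
                              ┃┃          


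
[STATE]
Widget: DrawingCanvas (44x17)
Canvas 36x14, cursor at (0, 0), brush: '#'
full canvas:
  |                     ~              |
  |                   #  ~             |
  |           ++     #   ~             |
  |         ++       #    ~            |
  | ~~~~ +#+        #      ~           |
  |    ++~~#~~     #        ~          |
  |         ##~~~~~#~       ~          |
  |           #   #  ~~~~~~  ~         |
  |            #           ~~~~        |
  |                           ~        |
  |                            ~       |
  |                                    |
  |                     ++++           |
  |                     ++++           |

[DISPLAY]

+                    ~                      
                   #  ~                     
           ++     #   ~                     
         ++       #    ~                    
 ~~~~ +#+        #      ~                   
    ++~~#~~     #        ~                  
         ##~~~~~#~       ~                  
           #   #  ~~~~~~  ~                 
            #           ~~~~                
                           ~                
                            ~               
                                            
                     ++++                   
                     ++++                   
                                            
                                            
                                            


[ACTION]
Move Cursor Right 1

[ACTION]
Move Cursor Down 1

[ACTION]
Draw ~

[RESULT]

                     ~                      
 ~                 #  ~                     
           ++     #   ~                     
         ++       #    ~                    
 ~~~~ +#+        #      ~                   
    ++~~#~~     #        ~                  
         ##~~~~~#~       ~                  
           #   #  ~~~~~~  ~                 
            #           ~~~~                
                           ~                
                            ~               
                                            
                     ++++                   
                     ++++                   
                                            
                                            
                                            


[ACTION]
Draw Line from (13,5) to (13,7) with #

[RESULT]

                     ~                      
 ~                 #  ~                     
           ++     #   ~                     
         ++       #    ~                    
 ~~~~ +#+        #      ~                   
    ++~~#~~     #        ~                  
         ##~~~~~#~       ~                  
           #   #  ~~~~~~  ~                 
            #           ~~~~                
                           ~                
                            ~               
                                            
                     ++++                   
     ###             ++++                   
                                            
                                            
                                            


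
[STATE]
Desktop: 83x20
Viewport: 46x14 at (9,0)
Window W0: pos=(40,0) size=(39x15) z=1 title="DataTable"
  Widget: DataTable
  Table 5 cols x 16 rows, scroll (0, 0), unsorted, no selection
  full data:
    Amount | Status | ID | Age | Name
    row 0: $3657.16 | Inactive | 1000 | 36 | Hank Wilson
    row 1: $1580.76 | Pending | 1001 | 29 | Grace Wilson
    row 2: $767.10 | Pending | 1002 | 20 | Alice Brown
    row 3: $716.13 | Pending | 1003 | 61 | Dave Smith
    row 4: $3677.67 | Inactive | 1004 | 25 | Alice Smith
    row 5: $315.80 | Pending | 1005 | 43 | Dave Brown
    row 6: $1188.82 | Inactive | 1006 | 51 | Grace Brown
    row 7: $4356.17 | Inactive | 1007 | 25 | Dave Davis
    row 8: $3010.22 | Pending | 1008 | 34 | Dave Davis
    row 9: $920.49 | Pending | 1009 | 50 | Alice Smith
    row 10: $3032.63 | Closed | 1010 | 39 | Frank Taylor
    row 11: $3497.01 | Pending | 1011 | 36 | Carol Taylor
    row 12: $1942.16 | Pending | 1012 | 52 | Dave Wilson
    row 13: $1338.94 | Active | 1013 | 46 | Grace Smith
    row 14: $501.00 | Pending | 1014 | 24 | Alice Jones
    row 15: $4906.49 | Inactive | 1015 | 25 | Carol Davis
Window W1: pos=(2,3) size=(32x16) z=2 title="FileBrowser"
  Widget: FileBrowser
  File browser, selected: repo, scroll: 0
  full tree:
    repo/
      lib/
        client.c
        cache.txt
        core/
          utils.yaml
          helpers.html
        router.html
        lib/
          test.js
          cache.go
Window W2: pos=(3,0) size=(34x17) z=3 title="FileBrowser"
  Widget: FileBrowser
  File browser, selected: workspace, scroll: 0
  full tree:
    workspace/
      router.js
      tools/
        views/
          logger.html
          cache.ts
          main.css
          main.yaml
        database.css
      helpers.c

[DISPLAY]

━━━━━━━━━━━━━━━━━━━━━━━━━━━┓   ┏━━━━━━━━━━━━━━
Browser                    ┃   ┃ DataTable    
───────────────────────────┨   ┠──────────────
 workspace/                ┃   ┃Amount  │Statu
outer.js                   ┃   ┃────────┼─────
+] tools/                  ┃   ┃$3657.16│Inact
elpers.c                   ┃   ┃$1580.76│Pendi
                           ┃   ┃$767.10 │Pendi
                           ┃   ┃$716.13 │Pendi
                           ┃   ┃$3677.67│Inact
                           ┃   ┃$315.80 │Pendi
                           ┃   ┃$1188.82│Inact
                           ┃   ┃$4356.17│Inact
                           ┃   ┃$3010.22│Pendi


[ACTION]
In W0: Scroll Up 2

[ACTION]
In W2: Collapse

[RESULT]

━━━━━━━━━━━━━━━━━━━━━━━━━━━┓   ┏━━━━━━━━━━━━━━
Browser                    ┃   ┃ DataTable    
───────────────────────────┨   ┠──────────────
 workspace/                ┃   ┃Amount  │Statu
                           ┃   ┃────────┼─────
                           ┃   ┃$3657.16│Inact
                           ┃   ┃$1580.76│Pendi
                           ┃   ┃$767.10 │Pendi
                           ┃   ┃$716.13 │Pendi
                           ┃   ┃$3677.67│Inact
                           ┃   ┃$315.80 │Pendi
                           ┃   ┃$1188.82│Inact
                           ┃   ┃$4356.17│Inact
                           ┃   ┃$3010.22│Pendi


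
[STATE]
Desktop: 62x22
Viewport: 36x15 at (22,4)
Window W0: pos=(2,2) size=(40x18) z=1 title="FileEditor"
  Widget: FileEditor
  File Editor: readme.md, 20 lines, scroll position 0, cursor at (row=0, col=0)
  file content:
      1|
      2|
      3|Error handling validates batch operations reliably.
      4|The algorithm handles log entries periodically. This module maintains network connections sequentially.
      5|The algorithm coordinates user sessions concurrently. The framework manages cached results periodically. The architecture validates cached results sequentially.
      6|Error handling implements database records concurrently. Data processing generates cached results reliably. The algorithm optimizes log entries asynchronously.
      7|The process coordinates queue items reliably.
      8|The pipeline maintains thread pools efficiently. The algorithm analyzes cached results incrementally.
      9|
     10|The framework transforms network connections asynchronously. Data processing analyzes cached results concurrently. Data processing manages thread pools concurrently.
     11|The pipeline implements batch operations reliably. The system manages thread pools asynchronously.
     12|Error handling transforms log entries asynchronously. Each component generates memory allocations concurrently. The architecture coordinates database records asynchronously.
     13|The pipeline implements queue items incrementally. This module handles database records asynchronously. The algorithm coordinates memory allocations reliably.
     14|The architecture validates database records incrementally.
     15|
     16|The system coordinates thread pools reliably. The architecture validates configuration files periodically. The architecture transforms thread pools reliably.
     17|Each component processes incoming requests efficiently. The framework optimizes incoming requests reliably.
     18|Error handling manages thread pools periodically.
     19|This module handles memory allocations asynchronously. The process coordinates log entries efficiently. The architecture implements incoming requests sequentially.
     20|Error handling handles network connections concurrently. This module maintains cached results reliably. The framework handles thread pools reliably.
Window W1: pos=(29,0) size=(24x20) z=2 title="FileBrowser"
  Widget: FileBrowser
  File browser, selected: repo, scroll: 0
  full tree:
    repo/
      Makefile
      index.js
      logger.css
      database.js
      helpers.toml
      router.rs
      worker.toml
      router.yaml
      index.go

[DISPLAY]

───────┃    Makefile          ┃     
       ┃    index.js          ┃     
       ┃    logger.css        ┃     
dates b┃    database.js       ┃     
es log ┃    helpers.toml      ┃     
inates ┃    router.rs         ┃     
ements ┃    worker.toml       ┃     
ates qu┃    router.yaml       ┃     
ins thr┃    index.go          ┃     
       ┃                      ┃     
forms n┃                      ┃     
ents ba┃                      ┃     
sforms ┃                      ┃     
ents qu┃                      ┃     
lidates┃                      ┃     


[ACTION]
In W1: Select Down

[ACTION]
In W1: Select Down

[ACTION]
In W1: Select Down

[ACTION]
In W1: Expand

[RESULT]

───────┃    Makefile          ┃     
       ┃    index.js          ┃     
       ┃  > logger.css        ┃     
dates b┃    database.js       ┃     
es log ┃    helpers.toml      ┃     
inates ┃    router.rs         ┃     
ements ┃    worker.toml       ┃     
ates qu┃    router.yaml       ┃     
ins thr┃    index.go          ┃     
       ┃                      ┃     
forms n┃                      ┃     
ents ba┃                      ┃     
sforms ┃                      ┃     
ents qu┃                      ┃     
lidates┃                      ┃     


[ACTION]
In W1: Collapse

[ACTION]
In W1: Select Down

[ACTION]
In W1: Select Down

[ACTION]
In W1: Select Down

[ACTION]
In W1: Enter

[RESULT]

───────┃    Makefile          ┃     
       ┃    index.js          ┃     
       ┃    logger.css        ┃     
dates b┃    database.js       ┃     
es log ┃    helpers.toml      ┃     
inates ┃  > router.rs         ┃     
ements ┃    worker.toml       ┃     
ates qu┃    router.yaml       ┃     
ins thr┃    index.go          ┃     
       ┃                      ┃     
forms n┃                      ┃     
ents ba┃                      ┃     
sforms ┃                      ┃     
ents qu┃                      ┃     
lidates┃                      ┃     


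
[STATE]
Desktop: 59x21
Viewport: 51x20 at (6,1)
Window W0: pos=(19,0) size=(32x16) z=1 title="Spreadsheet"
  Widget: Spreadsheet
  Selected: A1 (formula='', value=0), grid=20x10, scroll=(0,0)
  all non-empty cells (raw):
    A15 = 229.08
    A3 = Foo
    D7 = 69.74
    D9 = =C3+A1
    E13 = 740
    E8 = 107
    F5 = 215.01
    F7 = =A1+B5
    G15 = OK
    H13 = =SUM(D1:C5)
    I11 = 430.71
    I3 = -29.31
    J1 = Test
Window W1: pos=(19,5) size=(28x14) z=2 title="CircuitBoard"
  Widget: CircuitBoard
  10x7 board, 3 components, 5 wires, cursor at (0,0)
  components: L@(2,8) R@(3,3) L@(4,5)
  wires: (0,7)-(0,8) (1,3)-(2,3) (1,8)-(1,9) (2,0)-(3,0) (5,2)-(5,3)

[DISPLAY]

             ┃ Spreadsheet                  ┃      
             ┠──────────────────────────────┨      
             ┃A1:                           ┃      
             ┃       A       B       C      ┃      
             ┏━━━━━━━━━━━━━━━━━━━━━━━━━━┓---┃      
             ┃ CircuitBoard             ┃0  ┃      
             ┠──────────────────────────┨0  ┃      
             ┃   0 1 2 3 4 5 6 7 8 9    ┃0  ┃      
             ┃0  [.]                    ┃0  ┃      
             ┃                          ┃0  ┃      
             ┃1               ·         ┃0  ┃      
             ┃                │         ┃0  ┃      
             ┃2   ·           ·         ┃0  ┃      
             ┃    │                     ┃0  ┃      
             ┃3   ·           R         ┃━━━┛      
             ┃                          ┃          
             ┃4                       L ┃          
             ┗━━━━━━━━━━━━━━━━━━━━━━━━━━┛          
                                                   
                                                   


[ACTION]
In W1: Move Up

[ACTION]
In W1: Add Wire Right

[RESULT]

             ┃ Spreadsheet                  ┃      
             ┠──────────────────────────────┨      
             ┃A1:                           ┃      
             ┃       A       B       C      ┃      
             ┏━━━━━━━━━━━━━━━━━━━━━━━━━━┓---┃      
             ┃ CircuitBoard             ┃0  ┃      
             ┠──────────────────────────┨0  ┃      
             ┃   0 1 2 3 4 5 6 7 8 9    ┃0  ┃      
             ┃0  [.]─ ·                 ┃0  ┃      
             ┃                          ┃0  ┃      
             ┃1               ·         ┃0  ┃      
             ┃                │         ┃0  ┃      
             ┃2   ·           ·         ┃0  ┃      
             ┃    │                     ┃0  ┃      
             ┃3   ·           R         ┃━━━┛      
             ┃                          ┃          
             ┃4                       L ┃          
             ┗━━━━━━━━━━━━━━━━━━━━━━━━━━┛          
                                                   
                                                   


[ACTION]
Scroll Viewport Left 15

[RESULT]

                   ┃ Spreadsheet                  ┃
                   ┠──────────────────────────────┨
                   ┃A1:                           ┃
                   ┃       A       B       C      ┃
                   ┏━━━━━━━━━━━━━━━━━━━━━━━━━━┓---┃
                   ┃ CircuitBoard             ┃0  ┃
                   ┠──────────────────────────┨0  ┃
                   ┃   0 1 2 3 4 5 6 7 8 9    ┃0  ┃
                   ┃0  [.]─ ·                 ┃0  ┃
                   ┃                          ┃0  ┃
                   ┃1               ·         ┃0  ┃
                   ┃                │         ┃0  ┃
                   ┃2   ·           ·         ┃0  ┃
                   ┃    │                     ┃0  ┃
                   ┃3   ·           R         ┃━━━┛
                   ┃                          ┃    
                   ┃4                       L ┃    
                   ┗━━━━━━━━━━━━━━━━━━━━━━━━━━┛    
                                                   
                                                   


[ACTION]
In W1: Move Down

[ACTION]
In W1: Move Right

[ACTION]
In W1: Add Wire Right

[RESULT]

                   ┃ Spreadsheet                  ┃
                   ┠──────────────────────────────┨
                   ┃A1:                           ┃
                   ┃       A       B       C      ┃
                   ┏━━━━━━━━━━━━━━━━━━━━━━━━━━┓---┃
                   ┃ CircuitBoard             ┃0  ┃
                   ┠──────────────────────────┨0  ┃
                   ┃   0 1 2 3 4 5 6 7 8 9    ┃0  ┃
                   ┃0   · ─ ·                 ┃0  ┃
                   ┃                          ┃0  ┃
                   ┃1      [.]─ ·   ·         ┃0  ┃
                   ┃                │         ┃0  ┃
                   ┃2   ·           ·         ┃0  ┃
                   ┃    │                     ┃0  ┃
                   ┃3   ·           R         ┃━━━┛
                   ┃                          ┃    
                   ┃4                       L ┃    
                   ┗━━━━━━━━━━━━━━━━━━━━━━━━━━┛    
                                                   
                                                   
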